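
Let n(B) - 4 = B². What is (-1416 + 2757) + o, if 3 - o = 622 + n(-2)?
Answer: 714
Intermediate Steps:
n(B) = 4 + B²
o = -627 (o = 3 - (622 + (4 + (-2)²)) = 3 - (622 + (4 + 4)) = 3 - (622 + 8) = 3 - 1*630 = 3 - 630 = -627)
(-1416 + 2757) + o = (-1416 + 2757) - 627 = 1341 - 627 = 714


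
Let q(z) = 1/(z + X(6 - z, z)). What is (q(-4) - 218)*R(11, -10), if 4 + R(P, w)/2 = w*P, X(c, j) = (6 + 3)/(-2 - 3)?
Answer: 1442556/29 ≈ 49743.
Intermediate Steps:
X(c, j) = -9/5 (X(c, j) = 9/(-5) = 9*(-1/5) = -9/5)
R(P, w) = -8 + 2*P*w (R(P, w) = -8 + 2*(w*P) = -8 + 2*(P*w) = -8 + 2*P*w)
q(z) = 1/(-9/5 + z) (q(z) = 1/(z - 9/5) = 1/(-9/5 + z))
(q(-4) - 218)*R(11, -10) = (5/(-9 + 5*(-4)) - 218)*(-8 + 2*11*(-10)) = (5/(-9 - 20) - 218)*(-8 - 220) = (5/(-29) - 218)*(-228) = (5*(-1/29) - 218)*(-228) = (-5/29 - 218)*(-228) = -6327/29*(-228) = 1442556/29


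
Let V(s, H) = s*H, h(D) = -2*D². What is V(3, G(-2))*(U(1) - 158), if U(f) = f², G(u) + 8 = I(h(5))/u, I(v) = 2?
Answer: 4239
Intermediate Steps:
G(u) = -8 + 2/u
V(s, H) = H*s
V(3, G(-2))*(U(1) - 158) = ((-8 + 2/(-2))*3)*(1² - 158) = ((-8 + 2*(-½))*3)*(1 - 158) = ((-8 - 1)*3)*(-157) = -9*3*(-157) = -27*(-157) = 4239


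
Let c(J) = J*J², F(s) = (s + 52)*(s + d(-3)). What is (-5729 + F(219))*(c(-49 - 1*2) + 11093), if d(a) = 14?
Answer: -6979131012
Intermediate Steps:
F(s) = (14 + s)*(52 + s) (F(s) = (s + 52)*(s + 14) = (52 + s)*(14 + s) = (14 + s)*(52 + s))
c(J) = J³
(-5729 + F(219))*(c(-49 - 1*2) + 11093) = (-5729 + (728 + 219² + 66*219))*((-49 - 1*2)³ + 11093) = (-5729 + (728 + 47961 + 14454))*((-49 - 2)³ + 11093) = (-5729 + 63143)*((-51)³ + 11093) = 57414*(-132651 + 11093) = 57414*(-121558) = -6979131012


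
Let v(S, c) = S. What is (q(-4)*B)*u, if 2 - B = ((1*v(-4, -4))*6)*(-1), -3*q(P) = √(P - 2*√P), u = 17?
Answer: 748*√(-1 - I)/3 ≈ 113.47 - 273.94*I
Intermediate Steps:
q(P) = -√(P - 2*√P)/3
B = -22 (B = 2 - (1*(-4))*6*(-1) = 2 - (-4*6)*(-1) = 2 - (-24)*(-1) = 2 - 1*24 = 2 - 24 = -22)
(q(-4)*B)*u = (-√(-4 - 4*I)/3*(-22))*17 = (22*√(-4 - 4*I)/3)*17 = 374*√(-4 - 4*I)/3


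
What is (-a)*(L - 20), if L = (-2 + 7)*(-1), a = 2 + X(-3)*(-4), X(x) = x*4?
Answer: 1250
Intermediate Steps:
X(x) = 4*x
a = 50 (a = 2 + (4*(-3))*(-4) = 2 - 12*(-4) = 2 + 48 = 50)
L = -5 (L = 5*(-1) = -5)
(-a)*(L - 20) = (-1*50)*(-5 - 20) = -50*(-25) = 1250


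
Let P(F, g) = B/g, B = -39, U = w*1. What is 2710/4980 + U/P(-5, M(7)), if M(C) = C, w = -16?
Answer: 22115/6474 ≈ 3.4160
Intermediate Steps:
U = -16 (U = -16*1 = -16)
P(F, g) = -39/g
2710/4980 + U/P(-5, M(7)) = 2710/4980 - 16/((-39/7)) = 2710*(1/4980) - 16/((-39*⅐)) = 271/498 - 16/(-39/7) = 271/498 - 16*(-7/39) = 271/498 + 112/39 = 22115/6474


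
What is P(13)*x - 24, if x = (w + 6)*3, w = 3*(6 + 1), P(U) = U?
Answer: 1029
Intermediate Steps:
w = 21 (w = 3*7 = 21)
x = 81 (x = (21 + 6)*3 = 27*3 = 81)
P(13)*x - 24 = 13*81 - 24 = 1053 - 24 = 1029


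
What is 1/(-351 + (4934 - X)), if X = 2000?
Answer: 1/2583 ≈ 0.00038715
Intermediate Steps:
1/(-351 + (4934 - X)) = 1/(-351 + (4934 - 1*2000)) = 1/(-351 + (4934 - 2000)) = 1/(-351 + 2934) = 1/2583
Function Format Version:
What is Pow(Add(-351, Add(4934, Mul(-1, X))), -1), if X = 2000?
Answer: Rational(1, 2583) ≈ 0.00038715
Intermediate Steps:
Pow(Add(-351, Add(4934, Mul(-1, X))), -1) = Pow(Add(-351, Add(4934, Mul(-1, 2000))), -1) = Pow(Add(-351, Add(4934, -2000)), -1) = Pow(Add(-351, 2934), -1) = Pow(2583, -1) = Rational(1, 2583)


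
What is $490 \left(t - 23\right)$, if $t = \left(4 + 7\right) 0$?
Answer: $-11270$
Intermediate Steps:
$t = 0$ ($t = 11 \cdot 0 = 0$)
$490 \left(t - 23\right) = 490 \left(0 - 23\right) = 490 \left(-23\right) = -11270$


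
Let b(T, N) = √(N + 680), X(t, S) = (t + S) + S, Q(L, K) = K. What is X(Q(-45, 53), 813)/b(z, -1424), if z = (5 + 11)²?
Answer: -1679*I*√186/372 ≈ -61.555*I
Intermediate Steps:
z = 256 (z = 16² = 256)
X(t, S) = t + 2*S (X(t, S) = (S + t) + S = t + 2*S)
b(T, N) = √(680 + N)
X(Q(-45, 53), 813)/b(z, -1424) = (53 + 2*813)/(√(680 - 1424)) = (53 + 1626)/(√(-744)) = 1679/((2*I*√186)) = 1679*(-I*√186/372) = -1679*I*√186/372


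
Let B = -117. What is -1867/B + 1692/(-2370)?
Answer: 704471/46215 ≈ 15.243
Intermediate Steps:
-1867/B + 1692/(-2370) = -1867/(-117) + 1692/(-2370) = -1867*(-1/117) + 1692*(-1/2370) = 1867/117 - 282/395 = 704471/46215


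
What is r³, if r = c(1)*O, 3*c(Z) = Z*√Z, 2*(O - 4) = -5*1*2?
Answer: -1/27 ≈ -0.037037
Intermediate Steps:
O = -1 (O = 4 + (-5*1*2)/2 = 4 + (-5*2)/2 = 4 + (½)*(-10) = 4 - 5 = -1)
c(Z) = Z^(3/2)/3 (c(Z) = (Z*√Z)/3 = Z^(3/2)/3)
r = -⅓ (r = (1^(3/2)/3)*(-1) = ((⅓)*1)*(-1) = (⅓)*(-1) = -⅓ ≈ -0.33333)
r³ = (-⅓)³ = -1/27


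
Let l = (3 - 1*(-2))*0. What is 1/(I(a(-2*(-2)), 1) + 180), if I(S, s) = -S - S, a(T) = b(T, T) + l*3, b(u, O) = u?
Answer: 1/172 ≈ 0.0058140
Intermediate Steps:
l = 0 (l = (3 + 2)*0 = 5*0 = 0)
a(T) = T (a(T) = T + 0*3 = T + 0 = T)
I(S, s) = -2*S
1/(I(a(-2*(-2)), 1) + 180) = 1/(-(-4)*(-2) + 180) = 1/(-2*4 + 180) = 1/(-8 + 180) = 1/172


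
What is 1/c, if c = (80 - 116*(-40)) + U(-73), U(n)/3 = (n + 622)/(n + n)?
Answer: 146/687473 ≈ 0.00021237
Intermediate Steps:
U(n) = 3*(622 + n)/(2*n) (U(n) = 3*((n + 622)/(n + n)) = 3*((622 + n)/((2*n))) = 3*((622 + n)*(1/(2*n))) = 3*((622 + n)/(2*n)) = 3*(622 + n)/(2*n))
c = 687473/146 (c = (80 - 116*(-40)) + (3/2 + 933/(-73)) = (80 + 4640) + (3/2 + 933*(-1/73)) = 4720 + (3/2 - 933/73) = 4720 - 1647/146 = 687473/146 ≈ 4708.7)
1/c = 1/(687473/146) = 146/687473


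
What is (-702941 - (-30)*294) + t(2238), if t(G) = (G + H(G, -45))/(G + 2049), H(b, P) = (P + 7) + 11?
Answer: -991898172/1429 ≈ -6.9412e+5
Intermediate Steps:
H(b, P) = 18 + P (H(b, P) = (7 + P) + 11 = 18 + P)
t(G) = (-27 + G)/(2049 + G) (t(G) = (G + (18 - 45))/(G + 2049) = (G - 27)/(2049 + G) = (-27 + G)/(2049 + G))
(-702941 - (-30)*294) + t(2238) = (-702941 - (-30)*294) + (-27 + 2238)/(2049 + 2238) = (-702941 - 1*(-8820)) + 2211/4287 = (-702941 + 8820) + (1/4287)*2211 = -694121 + 737/1429 = -991898172/1429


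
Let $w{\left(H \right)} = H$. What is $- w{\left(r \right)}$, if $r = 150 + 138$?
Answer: $-288$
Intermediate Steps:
$r = 288$
$- w{\left(r \right)} = \left(-1\right) 288 = -288$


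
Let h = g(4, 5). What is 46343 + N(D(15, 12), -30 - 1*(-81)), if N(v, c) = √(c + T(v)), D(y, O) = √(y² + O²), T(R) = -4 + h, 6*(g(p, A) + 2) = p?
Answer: 46343 + √411/3 ≈ 46350.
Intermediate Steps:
g(p, A) = -2 + p/6
h = -4/3 (h = -2 + (⅙)*4 = -2 + ⅔ = -4/3 ≈ -1.3333)
T(R) = -16/3 (T(R) = -4 - 4/3 = -16/3)
D(y, O) = √(O² + y²)
N(v, c) = √(-16/3 + c) (N(v, c) = √(c - 16/3) = √(-16/3 + c))
46343 + N(D(15, 12), -30 - 1*(-81)) = 46343 + √(-48 + 9*(-30 - 1*(-81)))/3 = 46343 + √(-48 + 9*(-30 + 81))/3 = 46343 + √(-48 + 9*51)/3 = 46343 + √(-48 + 459)/3 = 46343 + √411/3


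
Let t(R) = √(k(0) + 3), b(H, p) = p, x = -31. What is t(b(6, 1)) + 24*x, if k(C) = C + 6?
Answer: -741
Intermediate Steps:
k(C) = 6 + C
t(R) = 3 (t(R) = √((6 + 0) + 3) = √(6 + 3) = √9 = 3)
t(b(6, 1)) + 24*x = 3 + 24*(-31) = 3 - 744 = -741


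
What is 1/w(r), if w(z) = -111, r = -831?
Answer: -1/111 ≈ -0.0090090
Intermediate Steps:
1/w(r) = 1/(-111) = -1/111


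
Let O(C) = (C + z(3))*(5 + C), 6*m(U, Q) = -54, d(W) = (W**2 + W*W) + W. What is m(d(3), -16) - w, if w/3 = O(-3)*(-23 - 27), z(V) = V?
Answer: -9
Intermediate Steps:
d(W) = W + 2*W**2 (d(W) = (W**2 + W**2) + W = 2*W**2 + W = W + 2*W**2)
m(U, Q) = -9 (m(U, Q) = (1/6)*(-54) = -9)
O(C) = (3 + C)*(5 + C) (O(C) = (C + 3)*(5 + C) = (3 + C)*(5 + C))
w = 0 (w = 3*((15 + (-3)**2 + 8*(-3))*(-23 - 27)) = 3*((15 + 9 - 24)*(-50)) = 3*(0*(-50)) = 3*0 = 0)
m(d(3), -16) - w = -9 - 1*0 = -9 + 0 = -9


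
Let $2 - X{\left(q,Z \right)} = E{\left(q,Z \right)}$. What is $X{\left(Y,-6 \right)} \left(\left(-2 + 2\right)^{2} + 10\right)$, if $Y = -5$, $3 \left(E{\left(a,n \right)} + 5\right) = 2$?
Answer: $\frac{190}{3} \approx 63.333$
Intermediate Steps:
$E{\left(a,n \right)} = - \frac{13}{3}$ ($E{\left(a,n \right)} = -5 + \frac{1}{3} \cdot 2 = -5 + \frac{2}{3} = - \frac{13}{3}$)
$X{\left(q,Z \right)} = \frac{19}{3}$ ($X{\left(q,Z \right)} = 2 - - \frac{13}{3} = 2 + \frac{13}{3} = \frac{19}{3}$)
$X{\left(Y,-6 \right)} \left(\left(-2 + 2\right)^{2} + 10\right) = \frac{19 \left(\left(-2 + 2\right)^{2} + 10\right)}{3} = \frac{19 \left(0^{2} + 10\right)}{3} = \frac{19 \left(0 + 10\right)}{3} = \frac{19}{3} \cdot 10 = \frac{190}{3}$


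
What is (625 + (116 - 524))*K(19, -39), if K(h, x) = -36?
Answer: -7812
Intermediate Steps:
(625 + (116 - 524))*K(19, -39) = (625 + (116 - 524))*(-36) = (625 - 408)*(-36) = 217*(-36) = -7812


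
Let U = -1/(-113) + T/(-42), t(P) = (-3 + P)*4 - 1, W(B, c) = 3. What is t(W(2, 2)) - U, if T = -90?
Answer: -2493/791 ≈ -3.1517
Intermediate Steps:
t(P) = -13 + 4*P (t(P) = (-12 + 4*P) - 1 = -13 + 4*P)
U = 1702/791 (U = -1/(-113) - 90/(-42) = -1*(-1/113) - 90*(-1/42) = 1/113 + 15/7 = 1702/791 ≈ 2.1517)
t(W(2, 2)) - U = (-13 + 4*3) - 1*1702/791 = (-13 + 12) - 1702/791 = -1 - 1702/791 = -2493/791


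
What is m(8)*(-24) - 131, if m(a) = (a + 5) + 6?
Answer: -587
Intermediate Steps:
m(a) = 11 + a (m(a) = (5 + a) + 6 = 11 + a)
m(8)*(-24) - 131 = (11 + 8)*(-24) - 131 = 19*(-24) - 131 = -456 - 131 = -587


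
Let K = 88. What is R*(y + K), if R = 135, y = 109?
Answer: 26595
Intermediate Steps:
R*(y + K) = 135*(109 + 88) = 135*197 = 26595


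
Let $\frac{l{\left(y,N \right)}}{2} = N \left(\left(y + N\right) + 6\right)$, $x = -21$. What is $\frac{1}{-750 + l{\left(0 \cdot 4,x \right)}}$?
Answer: $- \frac{1}{120} \approx -0.0083333$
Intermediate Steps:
$l{\left(y,N \right)} = 2 N \left(6 + N + y\right)$ ($l{\left(y,N \right)} = 2 N \left(\left(y + N\right) + 6\right) = 2 N \left(\left(N + y\right) + 6\right) = 2 N \left(6 + N + y\right)$)
$\frac{1}{-750 + l{\left(0 \cdot 4,x \right)}} = \frac{1}{-750 + 2 \left(-21\right) \left(6 - 21 + 0 \cdot 4\right)} = \frac{1}{-750 + 2 \left(-21\right) \left(6 - 21 + 0\right)} = \frac{1}{-750 + 2 \left(-21\right) \left(-15\right)} = \frac{1}{-750 + 630} = \frac{1}{-120} = - \frac{1}{120}$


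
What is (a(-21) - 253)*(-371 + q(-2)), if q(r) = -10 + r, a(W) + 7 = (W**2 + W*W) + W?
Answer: -230183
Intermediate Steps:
a(W) = -7 + W + 2*W**2 (a(W) = -7 + ((W**2 + W*W) + W) = -7 + ((W**2 + W**2) + W) = -7 + (2*W**2 + W) = -7 + (W + 2*W**2) = -7 + W + 2*W**2)
(a(-21) - 253)*(-371 + q(-2)) = ((-7 - 21 + 2*(-21)**2) - 253)*(-371 + (-10 - 2)) = ((-7 - 21 + 2*441) - 253)*(-371 - 12) = ((-7 - 21 + 882) - 253)*(-383) = (854 - 253)*(-383) = 601*(-383) = -230183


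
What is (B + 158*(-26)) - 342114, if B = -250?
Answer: -346472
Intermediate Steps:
(B + 158*(-26)) - 342114 = (-250 + 158*(-26)) - 342114 = (-250 - 4108) - 342114 = -4358 - 342114 = -346472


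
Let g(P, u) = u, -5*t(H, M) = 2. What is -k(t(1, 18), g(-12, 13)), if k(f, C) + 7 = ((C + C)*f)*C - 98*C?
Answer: 7081/5 ≈ 1416.2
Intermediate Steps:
t(H, M) = -2/5 (t(H, M) = -1/5*2 = -2/5)
k(f, C) = -7 - 98*C + 2*f*C**2 (k(f, C) = -7 + (((C + C)*f)*C - 98*C) = -7 + (((2*C)*f)*C - 98*C) = -7 + ((2*C*f)*C - 98*C) = -7 + (2*f*C**2 - 98*C) = -7 + (-98*C + 2*f*C**2) = -7 - 98*C + 2*f*C**2)
-k(t(1, 18), g(-12, 13)) = -(-7 - 98*13 + 2*(-2/5)*13**2) = -(-7 - 1274 + 2*(-2/5)*169) = -(-7 - 1274 - 676/5) = -1*(-7081/5) = 7081/5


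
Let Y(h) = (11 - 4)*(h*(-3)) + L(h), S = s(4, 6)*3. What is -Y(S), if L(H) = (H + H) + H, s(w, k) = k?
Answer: 324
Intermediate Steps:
L(H) = 3*H (L(H) = 2*H + H = 3*H)
S = 18 (S = 6*3 = 18)
Y(h) = -18*h (Y(h) = (11 - 4)*(h*(-3)) + 3*h = 7*(-3*h) + 3*h = -21*h + 3*h = -18*h)
-Y(S) = -(-18)*18 = -1*(-324) = 324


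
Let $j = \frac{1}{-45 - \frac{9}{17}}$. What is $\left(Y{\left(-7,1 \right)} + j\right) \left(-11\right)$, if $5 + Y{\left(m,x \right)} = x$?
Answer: $\frac{34243}{774} \approx 44.242$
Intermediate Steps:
$Y{\left(m,x \right)} = -5 + x$
$j = - \frac{17}{774}$ ($j = \frac{1}{-45 - \frac{9}{17}} = \frac{1}{- \frac{774}{17}} = - \frac{17}{774} \approx -0.021964$)
$\left(Y{\left(-7,1 \right)} + j\right) \left(-11\right) = \left(\left(-5 + 1\right) - \frac{17}{774}\right) \left(-11\right) = \left(-4 - \frac{17}{774}\right) \left(-11\right) = \left(- \frac{3113}{774}\right) \left(-11\right) = \frac{34243}{774}$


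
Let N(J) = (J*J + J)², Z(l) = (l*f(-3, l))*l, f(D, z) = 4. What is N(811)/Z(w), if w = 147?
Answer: 2212573444/441 ≈ 5.0172e+6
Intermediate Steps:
Z(l) = 4*l² (Z(l) = (l*4)*l = (4*l)*l = 4*l²)
N(J) = (J + J²)² (N(J) = (J² + J)² = (J + J²)²)
N(811)/Z(w) = (811²*(1 + 811)²)/((4*147²)) = (657721*812²)/((4*21609)) = (657721*659344)/86436 = 433664395024*(1/86436) = 2212573444/441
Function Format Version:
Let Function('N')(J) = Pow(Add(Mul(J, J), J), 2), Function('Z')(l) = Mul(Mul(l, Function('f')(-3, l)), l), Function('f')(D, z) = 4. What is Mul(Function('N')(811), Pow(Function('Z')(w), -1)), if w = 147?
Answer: Rational(2212573444, 441) ≈ 5.0172e+6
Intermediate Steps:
Function('Z')(l) = Mul(4, Pow(l, 2)) (Function('Z')(l) = Mul(Mul(l, 4), l) = Mul(Mul(4, l), l) = Mul(4, Pow(l, 2)))
Function('N')(J) = Pow(Add(J, Pow(J, 2)), 2) (Function('N')(J) = Pow(Add(Pow(J, 2), J), 2) = Pow(Add(J, Pow(J, 2)), 2))
Mul(Function('N')(811), Pow(Function('Z')(w), -1)) = Mul(Mul(Pow(811, 2), Pow(Add(1, 811), 2)), Pow(Mul(4, Pow(147, 2)), -1)) = Mul(Mul(657721, Pow(812, 2)), Pow(Mul(4, 21609), -1)) = Mul(Mul(657721, 659344), Pow(86436, -1)) = Mul(433664395024, Rational(1, 86436)) = Rational(2212573444, 441)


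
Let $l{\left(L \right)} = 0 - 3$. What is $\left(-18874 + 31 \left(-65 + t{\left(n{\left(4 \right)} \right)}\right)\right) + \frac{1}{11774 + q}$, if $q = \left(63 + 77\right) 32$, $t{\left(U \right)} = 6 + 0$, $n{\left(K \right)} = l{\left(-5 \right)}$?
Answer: $- \frac{336506561}{16254} \approx -20703.0$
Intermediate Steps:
$l{\left(L \right)} = -3$
$n{\left(K \right)} = -3$
$t{\left(U \right)} = 6$
$q = 4480$ ($q = 140 \cdot 32 = 4480$)
$\left(-18874 + 31 \left(-65 + t{\left(n{\left(4 \right)} \right)}\right)\right) + \frac{1}{11774 + q} = \left(-18874 + 31 \left(-65 + 6\right)\right) + \frac{1}{11774 + 4480} = \left(-18874 + 31 \left(-59\right)\right) + \frac{1}{16254} = \left(-18874 - 1829\right) + \frac{1}{16254} = -20703 + \frac{1}{16254} = - \frac{336506561}{16254}$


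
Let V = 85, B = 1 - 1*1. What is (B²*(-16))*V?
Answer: 0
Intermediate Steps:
B = 0 (B = 1 - 1 = 0)
(B²*(-16))*V = (0²*(-16))*85 = (0*(-16))*85 = 0*85 = 0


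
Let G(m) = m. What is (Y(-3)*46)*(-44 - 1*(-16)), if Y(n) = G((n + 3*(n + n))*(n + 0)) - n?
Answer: -85008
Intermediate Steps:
Y(n) = -n + 7*n² (Y(n) = (n + 3*(n + n))*(n + 0) - n = (n + 3*(2*n))*n - n = (n + 6*n)*n - n = (7*n)*n - n = 7*n² - n = -n + 7*n²)
(Y(-3)*46)*(-44 - 1*(-16)) = (-3*(-1 + 7*(-3))*46)*(-44 - 1*(-16)) = (-3*(-1 - 21)*46)*(-44 + 16) = (-3*(-22)*46)*(-28) = (66*46)*(-28) = 3036*(-28) = -85008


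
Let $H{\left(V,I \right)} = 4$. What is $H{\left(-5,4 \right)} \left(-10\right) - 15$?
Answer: $-55$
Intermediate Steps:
$H{\left(-5,4 \right)} \left(-10\right) - 15 = 4 \left(-10\right) - 15 = -40 - 15 = -55$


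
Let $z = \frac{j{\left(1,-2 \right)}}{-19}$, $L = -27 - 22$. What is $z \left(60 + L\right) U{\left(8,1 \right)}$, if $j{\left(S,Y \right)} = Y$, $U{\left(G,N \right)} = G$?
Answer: $\frac{176}{19} \approx 9.2632$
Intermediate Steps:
$L = -49$
$z = \frac{2}{19}$ ($z = - \frac{2}{-19} = \left(-2\right) \left(- \frac{1}{19}\right) = \frac{2}{19} \approx 0.10526$)
$z \left(60 + L\right) U{\left(8,1 \right)} = \frac{2 \left(60 - 49\right) 8}{19} = \frac{2 \cdot 11 \cdot 8}{19} = \frac{2}{19} \cdot 88 = \frac{176}{19}$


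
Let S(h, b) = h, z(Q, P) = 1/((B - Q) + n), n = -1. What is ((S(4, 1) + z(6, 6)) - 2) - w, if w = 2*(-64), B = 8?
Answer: 131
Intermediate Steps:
w = -128
z(Q, P) = 1/(7 - Q) (z(Q, P) = 1/((8 - Q) - 1) = 1/(7 - Q))
((S(4, 1) + z(6, 6)) - 2) - w = ((4 - 1/(-7 + 6)) - 2) - 1*(-128) = ((4 - 1/(-1)) - 2) + 128 = ((4 - 1*(-1)) - 2) + 128 = ((4 + 1) - 2) + 128 = (5 - 2) + 128 = 3 + 128 = 131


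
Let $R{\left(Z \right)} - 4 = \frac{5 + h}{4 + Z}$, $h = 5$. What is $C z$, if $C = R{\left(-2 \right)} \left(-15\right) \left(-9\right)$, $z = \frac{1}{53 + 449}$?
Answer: $\frac{1215}{502} \approx 2.4203$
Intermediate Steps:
$z = \frac{1}{502} \approx 0.001992$
$R{\left(Z \right)} = 4 + \frac{10}{4 + Z}$ ($R{\left(Z \right)} = 4 + \frac{5 + 5}{4 + Z} = 4 + \frac{10}{4 + Z}$)
$C = 1215$ ($C = \frac{2 \left(13 + 2 \left(-2\right)\right)}{4 - 2} \left(-15\right) \left(-9\right) = \frac{2 \left(13 - 4\right)}{2} \left(-15\right) \left(-9\right) = 2 \cdot \frac{1}{2} \cdot 9 \left(-15\right) \left(-9\right) = 9 \left(-15\right) \left(-9\right) = \left(-135\right) \left(-9\right) = 1215$)
$C z = 1215 \cdot \frac{1}{502} = \frac{1215}{502}$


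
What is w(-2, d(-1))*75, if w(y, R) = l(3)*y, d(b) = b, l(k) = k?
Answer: -450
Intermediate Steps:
w(y, R) = 3*y
w(-2, d(-1))*75 = (3*(-2))*75 = -6*75 = -450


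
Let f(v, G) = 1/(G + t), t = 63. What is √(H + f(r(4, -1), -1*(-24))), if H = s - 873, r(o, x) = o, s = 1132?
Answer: √1960458/87 ≈ 16.094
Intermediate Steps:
f(v, G) = 1/(63 + G) (f(v, G) = 1/(G + 63) = 1/(63 + G))
H = 259 (H = 1132 - 873 = 259)
√(H + f(r(4, -1), -1*(-24))) = √(259 + 1/(63 - 1*(-24))) = √(259 + 1/(63 + 24)) = √(259 + 1/87) = √(22534/87) = √1960458/87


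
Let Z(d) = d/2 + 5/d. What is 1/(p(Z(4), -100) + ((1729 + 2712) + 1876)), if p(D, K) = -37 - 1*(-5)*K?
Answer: 1/5780 ≈ 0.00017301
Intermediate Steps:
Z(d) = d/2 + 5/d (Z(d) = d*(½) + 5/d = d/2 + 5/d)
p(D, K) = -37 + 5*K (p(D, K) = -37 - (-5)*K = -37 + 5*K)
1/(p(Z(4), -100) + ((1729 + 2712) + 1876)) = 1/((-37 + 5*(-100)) + ((1729 + 2712) + 1876)) = 1/((-37 - 500) + (4441 + 1876)) = 1/(-537 + 6317) = 1/5780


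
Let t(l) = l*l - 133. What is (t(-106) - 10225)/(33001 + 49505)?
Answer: 439/41253 ≈ 0.010642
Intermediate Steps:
t(l) = -133 + l² (t(l) = l² - 133 = -133 + l²)
(t(-106) - 10225)/(33001 + 49505) = ((-133 + (-106)²) - 10225)/(33001 + 49505) = ((-133 + 11236) - 10225)/82506 = (11103 - 10225)*(1/82506) = 878*(1/82506) = 439/41253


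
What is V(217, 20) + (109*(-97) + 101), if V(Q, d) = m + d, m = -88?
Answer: -10540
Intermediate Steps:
V(Q, d) = -88 + d
V(217, 20) + (109*(-97) + 101) = (-88 + 20) + (109*(-97) + 101) = -68 + (-10573 + 101) = -68 - 10472 = -10540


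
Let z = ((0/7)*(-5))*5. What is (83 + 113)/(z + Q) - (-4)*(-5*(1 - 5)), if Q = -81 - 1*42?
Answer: 9644/123 ≈ 78.406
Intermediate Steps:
Q = -123 (Q = -81 - 42 = -123)
z = 0 (z = ((0*(⅐))*(-5))*5 = (0*(-5))*5 = 0*5 = 0)
(83 + 113)/(z + Q) - (-4)*(-5*(1 - 5)) = (83 + 113)/(0 - 123) - (-4)*(-5*(1 - 5)) = 196/(-123) - (-4)*(-5*(-4)) = 196*(-1/123) - (-4)*20 = -196/123 - 1*(-80) = -196/123 + 80 = 9644/123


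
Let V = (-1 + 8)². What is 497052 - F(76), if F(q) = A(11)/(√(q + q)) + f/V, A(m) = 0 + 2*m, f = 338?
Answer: 24355210/49 - 11*√38/38 ≈ 4.9704e+5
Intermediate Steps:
V = 49 (V = 7² = 49)
A(m) = 2*m
F(q) = 338/49 + 11*√2/√q (F(q) = (2*11)/(√(q + q)) + 338/49 = 22/(√(2*q)) + 338*(1/49) = 22/((√2*√q)) + 338/49 = 22*(√2/(2*√q)) + 338/49 = 11*√2/√q + 338/49 = 338/49 + 11*√2/√q)
497052 - F(76) = 497052 - (338/49 + 11*√2/√76) = 497052 - (338/49 + 11*√2*(√19/38)) = 497052 - (338/49 + 11*√38/38) = 497052 + (-338/49 - 11*√38/38) = 24355210/49 - 11*√38/38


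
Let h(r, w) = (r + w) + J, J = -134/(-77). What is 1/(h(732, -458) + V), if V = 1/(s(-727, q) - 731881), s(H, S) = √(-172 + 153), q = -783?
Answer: 125102081044632153/34495680150361623983 + 847*I*√19/34495680150361623983 ≈ 0.0036266 + 1.0703e-16*I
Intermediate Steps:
s(H, S) = I*√19 (s(H, S) = √(-19) = I*√19)
J = 134/77 (J = -134*(-1/77) = 134/77 ≈ 1.7403)
h(r, w) = 134/77 + r + w (h(r, w) = (r + w) + 134/77 = 134/77 + r + w)
V = 1/(-731881 + I*√19) (V = 1/(I*√19 - 731881) = 1/(-731881 + I*√19) ≈ -1.3663e-6 - 8.0e-12*I)
1/(h(732, -458) + V) = 1/((134/77 + 732 - 458) + (-731881/535649798180 - I*√19/535649798180)) = 1/(21232/77 + (-731881/535649798180 - I*√19/535649798180)) = 1/(1624702351228989/5892147779980 - I*√19/535649798180)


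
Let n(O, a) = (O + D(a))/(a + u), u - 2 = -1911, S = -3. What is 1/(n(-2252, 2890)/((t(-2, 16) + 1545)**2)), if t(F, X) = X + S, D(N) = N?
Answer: 1190622042/319 ≈ 3.7324e+6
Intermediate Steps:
u = -1909 (u = 2 - 1911 = -1909)
t(F, X) = -3 + X (t(F, X) = X - 3 = -3 + X)
n(O, a) = (O + a)/(-1909 + a) (n(O, a) = (O + a)/(a - 1909) = (O + a)/(-1909 + a))
1/(n(-2252, 2890)/((t(-2, 16) + 1545)**2)) = 1/(((-2252 + 2890)/(-1909 + 2890))/(((-3 + 16) + 1545)**2)) = 1/((638/981)/((13 + 1545)**2)) = 1/(((1/981)*638)/(1558**2)) = 1/((638/981)/2427364) = 1/((638/981)*(1/2427364)) = 1/(319/1190622042) = 1190622042/319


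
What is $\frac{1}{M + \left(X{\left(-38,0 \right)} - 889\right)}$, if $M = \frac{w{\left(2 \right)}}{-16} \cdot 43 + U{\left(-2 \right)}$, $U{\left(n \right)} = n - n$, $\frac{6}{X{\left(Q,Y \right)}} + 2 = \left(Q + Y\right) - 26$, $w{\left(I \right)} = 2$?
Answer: $- \frac{88}{78713} \approx -0.001118$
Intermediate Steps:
$X{\left(Q,Y \right)} = \frac{6}{-28 + Q + Y}$ ($X{\left(Q,Y \right)} = \frac{6}{-2 - \left(26 - Q - Y\right)} = \frac{6}{-2 + \left(-26 + Q + Y\right)} = \frac{6}{-28 + Q + Y}$)
$U{\left(n \right)} = 0$
$M = - \frac{43}{8}$ ($M = \frac{2}{-16} \cdot 43 + 0 = 2 \left(- \frac{1}{16}\right) 43 + 0 = \left(- \frac{1}{8}\right) 43 + 0 = - \frac{43}{8} + 0 = - \frac{43}{8} \approx -5.375$)
$\frac{1}{M + \left(X{\left(-38,0 \right)} - 889\right)} = \frac{1}{- \frac{43}{8} + \left(\frac{6}{-28 - 38 + 0} - 889\right)} = \frac{1}{- \frac{43}{8} - \left(889 - \frac{6}{-66}\right)} = \frac{1}{- \frac{43}{8} + \left(6 \left(- \frac{1}{66}\right) - 889\right)} = \frac{1}{- \frac{43}{8} - \frac{9780}{11}} = \frac{1}{- \frac{78713}{88}} = - \frac{88}{78713}$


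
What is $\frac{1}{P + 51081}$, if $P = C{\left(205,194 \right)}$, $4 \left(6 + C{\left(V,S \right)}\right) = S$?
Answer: $\frac{2}{102247} \approx 1.956 \cdot 10^{-5}$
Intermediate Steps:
$C{\left(V,S \right)} = -6 + \frac{S}{4}$
$P = \frac{85}{2}$ ($P = -6 + \frac{1}{4} \cdot 194 = -6 + \frac{97}{2} = \frac{85}{2} \approx 42.5$)
$\frac{1}{P + 51081} = \frac{1}{\frac{85}{2} + 51081} = \frac{1}{\frac{102247}{2}} = \frac{2}{102247}$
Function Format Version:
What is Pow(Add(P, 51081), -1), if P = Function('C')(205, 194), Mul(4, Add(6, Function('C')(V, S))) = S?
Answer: Rational(2, 102247) ≈ 1.9560e-5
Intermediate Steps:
Function('C')(V, S) = Add(-6, Mul(Rational(1, 4), S))
P = Rational(85, 2) (P = Add(-6, Mul(Rational(1, 4), 194)) = Add(-6, Rational(97, 2)) = Rational(85, 2) ≈ 42.500)
Pow(Add(P, 51081), -1) = Pow(Add(Rational(85, 2), 51081), -1) = Pow(Rational(102247, 2), -1) = Rational(2, 102247)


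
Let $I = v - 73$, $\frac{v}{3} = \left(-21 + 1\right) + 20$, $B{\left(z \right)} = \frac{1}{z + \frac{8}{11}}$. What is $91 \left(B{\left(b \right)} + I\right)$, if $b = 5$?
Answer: $- \frac{59644}{9} \approx -6627.1$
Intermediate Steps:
$B{\left(z \right)} = \frac{1}{\frac{8}{11} + z}$ ($B{\left(z \right)} = \frac{1}{z + 8 \cdot \frac{1}{11}} = \frac{1}{z + \frac{8}{11}} = \frac{1}{\frac{8}{11} + z}$)
$v = 0$ ($v = 3 \left(\left(-21 + 1\right) + 20\right) = 3 \left(-20 + 20\right) = 3 \cdot 0 = 0$)
$I = -73$ ($I = 0 - 73 = -73$)
$91 \left(B{\left(b \right)} + I\right) = 91 \left(\frac{11}{8 + 11 \cdot 5} - 73\right) = 91 \left(\frac{11}{8 + 55} - 73\right) = 91 \left(\frac{11}{63} - 73\right) = 91 \left(- \frac{4588}{63}\right) = - \frac{59644}{9}$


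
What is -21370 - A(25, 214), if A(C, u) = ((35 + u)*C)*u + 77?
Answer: -1353597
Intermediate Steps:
A(C, u) = 77 + C*u*(35 + u) (A(C, u) = (C*(35 + u))*u + 77 = C*u*(35 + u) + 77 = 77 + C*u*(35 + u))
-21370 - A(25, 214) = -21370 - (77 + 25*214² + 35*25*214) = -21370 - (77 + 25*45796 + 187250) = -21370 - (77 + 1144900 + 187250) = -21370 - 1*1332227 = -21370 - 1332227 = -1353597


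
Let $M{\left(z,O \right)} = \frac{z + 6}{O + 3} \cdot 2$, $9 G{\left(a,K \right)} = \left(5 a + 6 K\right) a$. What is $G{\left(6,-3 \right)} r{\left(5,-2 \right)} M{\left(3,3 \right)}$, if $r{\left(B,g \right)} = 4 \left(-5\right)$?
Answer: $-480$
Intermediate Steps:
$r{\left(B,g \right)} = -20$
$G{\left(a,K \right)} = \frac{a \left(5 a + 6 K\right)}{9}$ ($G{\left(a,K \right)} = \frac{\left(5 a + 6 K\right) a}{9} = \frac{a \left(5 a + 6 K\right)}{9}$)
$M{\left(z,O \right)} = \frac{2 \left(6 + z\right)}{3 + O}$ ($M{\left(z,O \right)} = \frac{6 + z}{3 + O} 2 = \frac{2 \left(6 + z\right)}{3 + O}$)
$G{\left(6,-3 \right)} r{\left(5,-2 \right)} M{\left(3,3 \right)} = \frac{1}{9} \cdot 6 \left(5 \cdot 6 + 6 \left(-3\right)\right) \left(-20\right) \frac{2 \left(6 + 3\right)}{3 + 3} = \frac{1}{9} \cdot 6 \left(30 - 18\right) \left(-20\right) 2 \cdot \frac{1}{6} \cdot 9 = \frac{1}{9} \cdot 6 \cdot 12 \left(-20\right) 2 \cdot \frac{1}{6} \cdot 9 = 8 \left(-20\right) 3 = \left(-160\right) 3 = -480$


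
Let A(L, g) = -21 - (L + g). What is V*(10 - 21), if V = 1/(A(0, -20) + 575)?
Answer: -11/574 ≈ -0.019164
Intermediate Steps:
A(L, g) = -21 - L - g (A(L, g) = -21 + (-L - g) = -21 - L - g)
V = 1/574 (V = 1/((-21 - 1*0 - 1*(-20)) + 575) = 1/((-21 + 0 + 20) + 575) = 1/(-1 + 575) = 1/574 ≈ 0.0017422)
V*(10 - 21) = (10 - 21)/574 = (1/574)*(-11) = -11/574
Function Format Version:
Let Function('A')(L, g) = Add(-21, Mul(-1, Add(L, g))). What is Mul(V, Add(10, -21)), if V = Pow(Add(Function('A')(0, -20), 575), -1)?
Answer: Rational(-11, 574) ≈ -0.019164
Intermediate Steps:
Function('A')(L, g) = Add(-21, Mul(-1, L), Mul(-1, g)) (Function('A')(L, g) = Add(-21, Add(Mul(-1, L), Mul(-1, g))) = Add(-21, Mul(-1, L), Mul(-1, g)))
V = Rational(1, 574) (V = Pow(Add(Add(-21, Mul(-1, 0), Mul(-1, -20)), 575), -1) = Pow(Add(Add(-21, 0, 20), 575), -1) = Pow(Add(-1, 575), -1) = Pow(574, -1) = Rational(1, 574) ≈ 0.0017422)
Mul(V, Add(10, -21)) = Mul(Rational(1, 574), Add(10, -21)) = Mul(Rational(1, 574), -11) = Rational(-11, 574)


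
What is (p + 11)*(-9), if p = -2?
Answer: -81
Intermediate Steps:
(p + 11)*(-9) = (-2 + 11)*(-9) = 9*(-9) = -81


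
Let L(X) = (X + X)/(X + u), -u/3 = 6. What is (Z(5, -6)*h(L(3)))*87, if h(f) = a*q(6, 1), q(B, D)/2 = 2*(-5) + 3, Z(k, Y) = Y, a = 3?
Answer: 21924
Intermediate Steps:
u = -18 (u = -3*6 = -18)
L(X) = 2*X/(-18 + X) (L(X) = (X + X)/(X - 18) = (2*X)/(-18 + X) = 2*X/(-18 + X))
q(B, D) = -14 (q(B, D) = 2*(2*(-5) + 3) = 2*(-10 + 3) = 2*(-7) = -14)
h(f) = -42 (h(f) = 3*(-14) = -42)
(Z(5, -6)*h(L(3)))*87 = -6*(-42)*87 = 252*87 = 21924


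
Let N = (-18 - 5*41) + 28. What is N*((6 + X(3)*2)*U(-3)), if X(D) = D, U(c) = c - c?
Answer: 0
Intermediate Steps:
U(c) = 0
N = -195 (N = (-18 - 205) + 28 = -223 + 28 = -195)
N*((6 + X(3)*2)*U(-3)) = -195*(6 + 3*2)*0 = -195*(6 + 6)*0 = -2340*0 = -195*0 = 0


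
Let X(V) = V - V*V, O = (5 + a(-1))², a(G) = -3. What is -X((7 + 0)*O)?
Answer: 756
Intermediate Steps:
O = 4 (O = (5 - 3)² = 2² = 4)
X(V) = V - V²
-X((7 + 0)*O) = -(7 + 0)*4*(1 - (7 + 0)*4) = -7*4*(1 - 7*4) = -28*(1 - 1*28) = -28*(1 - 28) = -28*(-27) = -1*(-756) = 756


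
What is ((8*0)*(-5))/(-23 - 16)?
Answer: 0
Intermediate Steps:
((8*0)*(-5))/(-23 - 16) = (0*(-5))/(-39) = 0*(-1/39) = 0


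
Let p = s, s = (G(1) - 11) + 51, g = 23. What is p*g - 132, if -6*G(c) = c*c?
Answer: 4705/6 ≈ 784.17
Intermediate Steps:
G(c) = -c**2/6 (G(c) = -c*c/6 = -c**2/6)
s = 239/6 (s = (-1/6*1**2 - 11) + 51 = (-1/6*1 - 11) + 51 = (-1/6 - 11) + 51 = -67/6 + 51 = 239/6 ≈ 39.833)
p = 239/6 ≈ 39.833
p*g - 132 = (239/6)*23 - 132 = 5497/6 - 132 = 4705/6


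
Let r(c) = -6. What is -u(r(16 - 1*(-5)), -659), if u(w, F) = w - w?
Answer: 0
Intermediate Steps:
u(w, F) = 0
-u(r(16 - 1*(-5)), -659) = -1*0 = 0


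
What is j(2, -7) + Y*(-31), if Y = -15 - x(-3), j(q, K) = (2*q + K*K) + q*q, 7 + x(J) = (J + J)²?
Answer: 1421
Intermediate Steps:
x(J) = -7 + 4*J² (x(J) = -7 + (J + J)² = -7 + (2*J)² = -7 + 4*J²)
j(q, K) = K² + q² + 2*q (j(q, K) = (2*q + K²) + q² = (K² + 2*q) + q² = K² + q² + 2*q)
Y = -44 (Y = -15 - (-7 + 4*(-3)²) = -15 - (-7 + 4*9) = -15 - (-7 + 36) = -15 - 1*29 = -15 - 29 = -44)
j(2, -7) + Y*(-31) = ((-7)² + 2² + 2*2) - 44*(-31) = (49 + 4 + 4) + 1364 = 57 + 1364 = 1421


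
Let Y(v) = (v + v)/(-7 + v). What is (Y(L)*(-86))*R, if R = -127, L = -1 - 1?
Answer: 43688/9 ≈ 4854.2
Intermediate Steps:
L = -2
Y(v) = 2*v/(-7 + v) (Y(v) = (2*v)/(-7 + v) = 2*v/(-7 + v))
(Y(L)*(-86))*R = ((2*(-2)/(-7 - 2))*(-86))*(-127) = ((2*(-2)/(-9))*(-86))*(-127) = ((2*(-2)*(-1/9))*(-86))*(-127) = ((4/9)*(-86))*(-127) = -344/9*(-127) = 43688/9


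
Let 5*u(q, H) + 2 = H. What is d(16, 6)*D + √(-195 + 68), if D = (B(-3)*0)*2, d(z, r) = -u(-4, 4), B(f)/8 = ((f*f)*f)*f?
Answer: I*√127 ≈ 11.269*I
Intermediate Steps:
B(f) = 8*f⁴ (B(f) = 8*(((f*f)*f)*f) = 8*((f²*f)*f) = 8*(f³*f) = 8*f⁴)
u(q, H) = -⅖ + H/5
d(z, r) = -⅖ (d(z, r) = -(-⅖ + (⅕)*4) = -(-⅖ + ⅘) = -1*⅖ = -⅖)
D = 0 (D = ((8*(-3)⁴)*0)*2 = ((8*81)*0)*2 = (648*0)*2 = 0*2 = 0)
d(16, 6)*D + √(-195 + 68) = -⅖*0 + √(-195 + 68) = 0 + √(-127) = 0 + I*√127 = I*√127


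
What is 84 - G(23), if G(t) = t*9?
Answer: -123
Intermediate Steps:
G(t) = 9*t
84 - G(23) = 84 - 9*23 = 84 - 1*207 = 84 - 207 = -123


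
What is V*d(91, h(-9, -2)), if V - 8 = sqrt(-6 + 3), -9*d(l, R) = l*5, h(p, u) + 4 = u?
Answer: -3640/9 - 455*I*sqrt(3)/9 ≈ -404.44 - 87.565*I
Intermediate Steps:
h(p, u) = -4 + u
d(l, R) = -5*l/9 (d(l, R) = -l*5/9 = -5*l/9)
V = 8 + I*sqrt(3) (V = 8 + sqrt(-6 + 3) = 8 + sqrt(-3) = 8 + I*sqrt(3) ≈ 8.0 + 1.732*I)
V*d(91, h(-9, -2)) = (8 + I*sqrt(3))*(-5/9*91) = (8 + I*sqrt(3))*(-455/9) = -3640/9 - 455*I*sqrt(3)/9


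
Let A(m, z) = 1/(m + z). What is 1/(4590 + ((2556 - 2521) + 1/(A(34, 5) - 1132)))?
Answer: 44147/204179836 ≈ 0.00021622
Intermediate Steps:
1/(4590 + ((2556 - 2521) + 1/(A(34, 5) - 1132))) = 1/(4590 + ((2556 - 2521) + 1/(1/(34 + 5) - 1132))) = 1/(4590 + (35 + 1/(1/39 - 1132))) = 1/(4590 + (35 + 1/(-44147/39))) = 1/(4590 + (35 - 39/44147)) = 1/(4590 + 1545106/44147) = 1/(204179836/44147) = 44147/204179836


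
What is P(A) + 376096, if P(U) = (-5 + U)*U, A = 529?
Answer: 653292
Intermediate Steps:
P(U) = U*(-5 + U)
P(A) + 376096 = 529*(-5 + 529) + 376096 = 529*524 + 376096 = 277196 + 376096 = 653292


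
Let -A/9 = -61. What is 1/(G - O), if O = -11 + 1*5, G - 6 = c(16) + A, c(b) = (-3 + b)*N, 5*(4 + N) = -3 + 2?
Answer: 5/2532 ≈ 0.0019747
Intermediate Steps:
N = -21/5 (N = -4 + (-3 + 2)/5 = -4 + (⅕)*(-1) = -4 - ⅕ = -21/5 ≈ -4.2000)
c(b) = 63/5 - 21*b/5 (c(b) = (-3 + b)*(-21/5) = 63/5 - 21*b/5)
A = 549 (A = -9*(-61) = 549)
G = 2502/5 (G = 6 + ((63/5 - 21/5*16) + 549) = 6 + ((63/5 - 336/5) + 549) = 6 + (-273/5 + 549) = 6 + 2472/5 = 2502/5 ≈ 500.40)
O = -6 (O = -11 + 5 = -6)
1/(G - O) = 1/(2502/5 - 1*(-6)) = 1/(2502/5 + 6) = 1/(2532/5) = 5/2532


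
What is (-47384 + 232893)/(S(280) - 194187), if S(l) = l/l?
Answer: -185509/194186 ≈ -0.95532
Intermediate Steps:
S(l) = 1
(-47384 + 232893)/(S(280) - 194187) = (-47384 + 232893)/(1 - 194187) = 185509/(-194186) = 185509*(-1/194186) = -185509/194186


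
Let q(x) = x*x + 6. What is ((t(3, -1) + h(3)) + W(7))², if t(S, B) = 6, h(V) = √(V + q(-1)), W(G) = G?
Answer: (13 + √10)² ≈ 261.22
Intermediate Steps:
q(x) = 6 + x² (q(x) = x² + 6 = 6 + x²)
h(V) = √(7 + V) (h(V) = √(V + (6 + (-1)²)) = √(V + (6 + 1)) = √(V + 7) = √(7 + V))
((t(3, -1) + h(3)) + W(7))² = ((6 + √(7 + 3)) + 7)² = ((6 + √10) + 7)² = (13 + √10)²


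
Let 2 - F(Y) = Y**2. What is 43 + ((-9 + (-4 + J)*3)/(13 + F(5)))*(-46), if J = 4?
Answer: 8/5 ≈ 1.6000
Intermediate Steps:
F(Y) = 2 - Y**2
43 + ((-9 + (-4 + J)*3)/(13 + F(5)))*(-46) = 43 + ((-9 + (-4 + 4)*3)/(13 + (2 - 1*5**2)))*(-46) = 43 + ((-9 + 0*3)/(13 + (2 - 1*25)))*(-46) = 43 + ((-9 + 0)/(13 + (2 - 25)))*(-46) = 43 - 9/(13 - 23)*(-46) = 43 - 9/(-10)*(-46) = 43 - 9*(-1/10)*(-46) = 43 + (9/10)*(-46) = 43 - 207/5 = 8/5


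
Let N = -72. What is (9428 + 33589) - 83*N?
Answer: 48993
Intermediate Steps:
(9428 + 33589) - 83*N = (9428 + 33589) - 83*(-72) = 43017 + 5976 = 48993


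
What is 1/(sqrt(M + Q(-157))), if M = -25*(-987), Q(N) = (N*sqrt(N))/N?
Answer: 1/sqrt(24675 + I*sqrt(157)) ≈ 0.0063661 - 1.62e-6*I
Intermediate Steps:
Q(N) = sqrt(N) (Q(N) = N**(3/2)/N = sqrt(N))
M = 24675
1/(sqrt(M + Q(-157))) = 1/(sqrt(24675 + sqrt(-157))) = 1/(sqrt(24675 + I*sqrt(157))) = 1/sqrt(24675 + I*sqrt(157))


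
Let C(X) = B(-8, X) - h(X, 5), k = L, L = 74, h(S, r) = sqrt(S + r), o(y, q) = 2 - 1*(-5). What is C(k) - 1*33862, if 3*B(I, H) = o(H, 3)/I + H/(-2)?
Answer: -270997/8 - sqrt(79) ≈ -33884.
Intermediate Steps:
o(y, q) = 7 (o(y, q) = 2 + 5 = 7)
B(I, H) = -H/6 + 7/(3*I) (B(I, H) = (7/I + H/(-2))/3 = (7/I + H*(-1/2))/3 = (7/I - H/2)/3 = -H/6 + 7/(3*I))
k = 74
C(X) = -7/24 - sqrt(5 + X) - X/6 (C(X) = (1/6)*(14 - 1*X*(-8))/(-8) - sqrt(X + 5) = (1/6)*(-1/8)*(14 + 8*X) - sqrt(5 + X) = (-7/24 - X/6) - sqrt(5 + X) = -7/24 - sqrt(5 + X) - X/6)
C(k) - 1*33862 = (-7/24 - sqrt(5 + 74) - 1/6*74) - 1*33862 = (-7/24 - sqrt(79) - 37/3) - 33862 = (-101/8 - sqrt(79)) - 33862 = -270997/8 - sqrt(79)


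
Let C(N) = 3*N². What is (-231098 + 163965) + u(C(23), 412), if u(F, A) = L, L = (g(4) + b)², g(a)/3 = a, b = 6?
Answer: -66809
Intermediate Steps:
g(a) = 3*a
L = 324 (L = (3*4 + 6)² = (12 + 6)² = 18² = 324)
u(F, A) = 324
(-231098 + 163965) + u(C(23), 412) = (-231098 + 163965) + 324 = -67133 + 324 = -66809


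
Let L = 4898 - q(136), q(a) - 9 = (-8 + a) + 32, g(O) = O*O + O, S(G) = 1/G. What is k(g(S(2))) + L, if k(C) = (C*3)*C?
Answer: 75691/16 ≈ 4730.7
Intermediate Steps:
g(O) = O + O**2 (g(O) = O**2 + O = O + O**2)
k(C) = 3*C**2 (k(C) = (3*C)*C = 3*C**2)
q(a) = 33 + a (q(a) = 9 + ((-8 + a) + 32) = 9 + (24 + a) = 33 + a)
L = 4729 (L = 4898 - (33 + 136) = 4898 - 1*169 = 4898 - 169 = 4729)
k(g(S(2))) + L = 3*((1 + 1/2)/2)**2 + 4729 = 3*((1/2)*(3/2))**2 + 4729 = 3*(3/4)**2 + 4729 = 3*(9/16) + 4729 = 27/16 + 4729 = 75691/16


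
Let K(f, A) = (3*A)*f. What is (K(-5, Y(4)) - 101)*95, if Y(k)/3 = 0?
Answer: -9595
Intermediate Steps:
Y(k) = 0 (Y(k) = 3*0 = 0)
K(f, A) = 3*A*f
(K(-5, Y(4)) - 101)*95 = (3*0*(-5) - 101)*95 = (0 - 101)*95 = -101*95 = -9595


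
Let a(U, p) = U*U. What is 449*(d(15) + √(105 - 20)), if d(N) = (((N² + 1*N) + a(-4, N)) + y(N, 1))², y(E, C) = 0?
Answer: 29425664 + 449*√85 ≈ 2.9430e+7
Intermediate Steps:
a(U, p) = U²
d(N) = (16 + N + N²)² (d(N) = (((N² + 1*N) + (-4)²) + 0)² = (((N² + N) + 16) + 0)² = (((N + N²) + 16) + 0)² = ((16 + N + N²) + 0)² = (16 + N + N²)²)
449*(d(15) + √(105 - 20)) = 449*((16 + 15 + 15²)² + √(105 - 20)) = 449*((16 + 15 + 225)² + √85) = 449*(256² + √85) = 449*(65536 + √85) = 29425664 + 449*√85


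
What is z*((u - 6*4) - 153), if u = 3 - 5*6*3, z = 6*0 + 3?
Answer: -792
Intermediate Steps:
z = 3 (z = 0 + 3 = 3)
u = -87 (u = 3 - 30*3 = 3 - 1*90 = 3 - 90 = -87)
z*((u - 6*4) - 153) = 3*((-87 - 6*4) - 153) = 3*((-87 - 24) - 153) = 3*(-111 - 153) = 3*(-264) = -792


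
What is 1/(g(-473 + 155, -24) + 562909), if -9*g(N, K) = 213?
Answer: 3/1688656 ≈ 1.7766e-6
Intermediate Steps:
g(N, K) = -71/3 (g(N, K) = -1/9*213 = -71/3)
1/(g(-473 + 155, -24) + 562909) = 1/(-71/3 + 562909) = 1/(1688656/3) = 3/1688656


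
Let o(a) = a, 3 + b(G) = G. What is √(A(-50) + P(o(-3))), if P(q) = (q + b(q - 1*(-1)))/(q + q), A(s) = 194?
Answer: √1758/3 ≈ 13.976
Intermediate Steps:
b(G) = -3 + G
P(q) = (-2 + 2*q)/(2*q) (P(q) = (q + (-3 + (q - 1*(-1))))/(q + q) = (q + (-3 + (q + 1)))/((2*q)) = (q + (-3 + (1 + q)))*(1/(2*q)) = (q + (-2 + q))*(1/(2*q)) = (-2 + 2*q)*(1/(2*q)) = (-2 + 2*q)/(2*q))
√(A(-50) + P(o(-3))) = √(194 + (-1 - 3)/(-3)) = √(194 - ⅓*(-4)) = √(194 + 4/3) = √(586/3) = √1758/3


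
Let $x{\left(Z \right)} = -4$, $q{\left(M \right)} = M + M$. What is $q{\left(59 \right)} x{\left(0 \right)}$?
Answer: $-472$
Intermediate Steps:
$q{\left(M \right)} = 2 M$
$q{\left(59 \right)} x{\left(0 \right)} = 2 \cdot 59 \left(-4\right) = 118 \left(-4\right) = -472$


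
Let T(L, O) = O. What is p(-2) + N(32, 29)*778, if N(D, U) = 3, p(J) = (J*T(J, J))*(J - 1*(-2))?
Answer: 2334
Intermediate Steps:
p(J) = J²*(2 + J) (p(J) = (J*J)*(J - 1*(-2)) = J²*(J + 2) = J²*(2 + J))
p(-2) + N(32, 29)*778 = (-2)²*(2 - 2) + 3*778 = 4*0 + 2334 = 0 + 2334 = 2334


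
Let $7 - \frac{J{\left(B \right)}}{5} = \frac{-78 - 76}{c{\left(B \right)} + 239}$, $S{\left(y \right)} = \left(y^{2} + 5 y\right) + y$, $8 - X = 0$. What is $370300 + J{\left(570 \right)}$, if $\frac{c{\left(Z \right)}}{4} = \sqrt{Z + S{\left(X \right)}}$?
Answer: $\frac{17112994045}{46209} - \frac{3080 \sqrt{682}}{46209} \approx 3.7034 \cdot 10^{5}$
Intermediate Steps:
$X = 8$ ($X = 8 - 0 = 8 + 0 = 8$)
$S{\left(y \right)} = y^{2} + 6 y$
$c{\left(Z \right)} = 4 \sqrt{112 + Z}$ ($c{\left(Z \right)} = 4 \sqrt{Z + 8 \left(6 + 8\right)} = 4 \sqrt{Z + 8 \cdot 14} = 4 \sqrt{Z + 112} = 4 \sqrt{112 + Z}$)
$J{\left(B \right)} = 35 + \frac{770}{239 + 4 \sqrt{112 + B}}$ ($J{\left(B \right)} = 35 - 5 \frac{-78 - 76}{4 \sqrt{112 + B} + 239} = 35 - 5 \frac{-78 - 76}{239 + 4 \sqrt{112 + B}} = 35 - 5 \left(- \frac{154}{239 + 4 \sqrt{112 + B}}\right) = 35 + \frac{770}{239 + 4 \sqrt{112 + B}}$)
$370300 + J{\left(570 \right)} = 370300 + \frac{35 \left(261 + 4 \sqrt{112 + 570}\right)}{239 + 4 \sqrt{112 + 570}} = 370300 + \frac{35 \left(261 + 4 \sqrt{682}\right)}{239 + 4 \sqrt{682}}$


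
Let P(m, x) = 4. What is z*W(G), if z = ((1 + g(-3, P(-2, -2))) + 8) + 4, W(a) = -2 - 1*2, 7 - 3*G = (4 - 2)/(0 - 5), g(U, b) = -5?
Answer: -32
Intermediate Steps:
G = 37/15 (G = 7/3 - (4 - 2)/(3*(0 - 5)) = 7/3 - 2/(3*(-5)) = 7/3 - 2*(-1)/(3*5) = 7/3 - ⅓*(-⅖) = 7/3 + 2/15 = 37/15 ≈ 2.4667)
W(a) = -4 (W(a) = -2 - 2 = -4)
z = 8 (z = ((1 - 5) + 8) + 4 = (-4 + 8) + 4 = 4 + 4 = 8)
z*W(G) = 8*(-4) = -32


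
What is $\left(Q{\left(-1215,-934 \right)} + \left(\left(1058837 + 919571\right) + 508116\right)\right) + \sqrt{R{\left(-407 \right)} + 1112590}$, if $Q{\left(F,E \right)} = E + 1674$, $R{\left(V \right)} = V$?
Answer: $2487264 + \sqrt{1112183} \approx 2.4883 \cdot 10^{6}$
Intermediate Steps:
$Q{\left(F,E \right)} = 1674 + E$
$\left(Q{\left(-1215,-934 \right)} + \left(\left(1058837 + 919571\right) + 508116\right)\right) + \sqrt{R{\left(-407 \right)} + 1112590} = \left(\left(1674 - 934\right) + \left(\left(1058837 + 919571\right) + 508116\right)\right) + \sqrt{-407 + 1112590} = \left(740 + \left(1978408 + 508116\right)\right) + \sqrt{1112183} = \left(740 + 2486524\right) + \sqrt{1112183} = 2487264 + \sqrt{1112183}$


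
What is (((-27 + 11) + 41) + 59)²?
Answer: 7056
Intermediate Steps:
(((-27 + 11) + 41) + 59)² = ((-16 + 41) + 59)² = (25 + 59)² = 84² = 7056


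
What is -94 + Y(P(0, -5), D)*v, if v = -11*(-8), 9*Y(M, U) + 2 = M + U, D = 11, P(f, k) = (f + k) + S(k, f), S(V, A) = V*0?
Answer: -494/9 ≈ -54.889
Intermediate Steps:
S(V, A) = 0
P(f, k) = f + k (P(f, k) = (f + k) + 0 = f + k)
Y(M, U) = -2/9 + M/9 + U/9 (Y(M, U) = -2/9 + (M + U)/9 = -2/9 + (M/9 + U/9) = -2/9 + M/9 + U/9)
v = 88
-94 + Y(P(0, -5), D)*v = -94 + (-2/9 + (0 - 5)/9 + (⅑)*11)*88 = -94 + (-2/9 + (⅑)*(-5) + 11/9)*88 = -94 + (-2/9 - 5/9 + 11/9)*88 = -94 + (4/9)*88 = -94 + 352/9 = -494/9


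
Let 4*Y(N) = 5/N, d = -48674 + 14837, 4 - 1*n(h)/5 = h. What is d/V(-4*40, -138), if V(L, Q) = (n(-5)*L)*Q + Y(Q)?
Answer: -18678024/548467195 ≈ -0.034055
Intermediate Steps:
n(h) = 20 - 5*h
d = -33837
Y(N) = 5/(4*N) (Y(N) = (5/N)/4 = 5/(4*N))
V(L, Q) = 5/(4*Q) + 45*L*Q (V(L, Q) = ((20 - 5*(-5))*L)*Q + 5/(4*Q) = ((20 + 25)*L)*Q + 5/(4*Q) = (45*L)*Q + 5/(4*Q) = 45*L*Q + 5/(4*Q) = 5/(4*Q) + 45*L*Q)
d/V(-4*40, -138) = -33837/((5/4)/(-138) + 45*(-4*40)*(-138)) = -33837/((5/4)*(-1/138) + 45*(-160)*(-138)) = -33837/(-5/552 + 993600) = -33837/548467195/552 = -33837*552/548467195 = -18678024/548467195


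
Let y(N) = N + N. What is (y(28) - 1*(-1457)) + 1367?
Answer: 2880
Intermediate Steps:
y(N) = 2*N
(y(28) - 1*(-1457)) + 1367 = (2*28 - 1*(-1457)) + 1367 = (56 + 1457) + 1367 = 1513 + 1367 = 2880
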